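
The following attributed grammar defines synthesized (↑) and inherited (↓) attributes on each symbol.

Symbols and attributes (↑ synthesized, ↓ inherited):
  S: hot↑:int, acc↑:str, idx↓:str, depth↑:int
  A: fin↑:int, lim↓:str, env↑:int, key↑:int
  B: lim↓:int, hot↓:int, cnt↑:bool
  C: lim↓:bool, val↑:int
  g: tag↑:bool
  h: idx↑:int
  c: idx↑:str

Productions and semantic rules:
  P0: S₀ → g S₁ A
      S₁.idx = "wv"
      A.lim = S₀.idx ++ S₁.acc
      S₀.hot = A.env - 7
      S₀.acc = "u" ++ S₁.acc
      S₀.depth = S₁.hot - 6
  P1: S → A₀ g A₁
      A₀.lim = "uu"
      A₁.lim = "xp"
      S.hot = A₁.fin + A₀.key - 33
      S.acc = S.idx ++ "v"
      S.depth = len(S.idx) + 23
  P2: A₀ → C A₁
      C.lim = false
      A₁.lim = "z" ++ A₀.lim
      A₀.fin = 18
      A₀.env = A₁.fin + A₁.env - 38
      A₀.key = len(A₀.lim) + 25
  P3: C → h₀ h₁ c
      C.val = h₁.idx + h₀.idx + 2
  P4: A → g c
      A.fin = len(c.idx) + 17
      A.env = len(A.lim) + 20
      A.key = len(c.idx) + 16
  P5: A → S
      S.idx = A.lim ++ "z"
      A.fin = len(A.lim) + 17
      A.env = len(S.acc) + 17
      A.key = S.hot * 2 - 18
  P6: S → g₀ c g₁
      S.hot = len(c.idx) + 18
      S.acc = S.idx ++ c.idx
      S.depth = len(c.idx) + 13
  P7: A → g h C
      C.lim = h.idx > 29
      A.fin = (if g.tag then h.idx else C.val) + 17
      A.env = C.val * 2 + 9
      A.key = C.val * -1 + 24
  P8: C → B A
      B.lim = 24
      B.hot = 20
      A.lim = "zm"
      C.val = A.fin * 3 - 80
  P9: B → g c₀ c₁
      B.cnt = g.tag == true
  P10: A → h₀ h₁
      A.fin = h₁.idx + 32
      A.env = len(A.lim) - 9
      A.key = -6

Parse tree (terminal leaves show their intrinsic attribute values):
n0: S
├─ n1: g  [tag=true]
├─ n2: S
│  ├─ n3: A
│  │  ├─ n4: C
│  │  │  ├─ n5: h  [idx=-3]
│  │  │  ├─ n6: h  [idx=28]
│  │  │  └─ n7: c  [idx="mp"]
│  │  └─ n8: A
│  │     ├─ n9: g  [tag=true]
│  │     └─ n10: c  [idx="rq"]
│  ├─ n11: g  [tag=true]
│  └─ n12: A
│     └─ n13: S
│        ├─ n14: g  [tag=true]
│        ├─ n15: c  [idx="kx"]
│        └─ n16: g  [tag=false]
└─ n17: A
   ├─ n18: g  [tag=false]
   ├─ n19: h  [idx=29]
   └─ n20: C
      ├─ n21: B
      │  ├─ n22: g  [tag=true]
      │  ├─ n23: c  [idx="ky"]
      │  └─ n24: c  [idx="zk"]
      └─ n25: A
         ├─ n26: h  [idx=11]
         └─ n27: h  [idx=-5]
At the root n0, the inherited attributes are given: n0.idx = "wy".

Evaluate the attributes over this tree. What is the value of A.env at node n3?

4

1. n0.idx = "wy"  [given at root]
2. n1.tag = true  [terminal]
3. n2.idx = "wv"  ["wv"]
4. n3.lim = "uu"  ["uu"]
5. n4.lim = false  [false]
6. n5.idx = -3  [terminal]
7. n6.idx = 28  [terminal]
8. n7.idx = "mp"  [terminal]
9. n4.val = 27  [h₁.idx + h₀.idx + 2]
10. n8.lim = "zuu"  ["z" ++ A₀.lim]
11. n9.tag = true  [terminal]
12. n10.idx = "rq"  [terminal]
13. n8.fin = 19  [len(c.idx) + 17]
14. n8.env = 23  [len(A.lim) + 20]
15. n8.key = 18  [len(c.idx) + 16]
16. n3.fin = 18  [18]
17. n3.env = 4  [A₁.fin + A₁.env - 38]
18. n3.key = 27  [len(A₀.lim) + 25]
19. n11.tag = true  [terminal]
20. n12.lim = "xp"  ["xp"]
21. n13.idx = "xpz"  [A.lim ++ "z"]
22. n14.tag = true  [terminal]
23. n15.idx = "kx"  [terminal]
24. n16.tag = false  [terminal]
25. n13.hot = 20  [len(c.idx) + 18]
26. n13.acc = "xpzkx"  [S.idx ++ c.idx]
27. n13.depth = 15  [len(c.idx) + 13]
28. n12.fin = 19  [len(A.lim) + 17]
29. n12.env = 22  [len(S.acc) + 17]
30. n12.key = 22  [S.hot * 2 - 18]
31. n2.hot = 13  [A₁.fin + A₀.key - 33]
32. n2.acc = "wvv"  [S.idx ++ "v"]
33. n2.depth = 25  [len(S.idx) + 23]
34. n17.lim = "wywvv"  [S₀.idx ++ S₁.acc]
35. n18.tag = false  [terminal]
36. n19.idx = 29  [terminal]
37. n20.lim = false  [h.idx > 29]
38. n21.lim = 24  [24]
39. n21.hot = 20  [20]
40. n22.tag = true  [terminal]
41. n23.idx = "ky"  [terminal]
42. n24.idx = "zk"  [terminal]
43. n21.cnt = true  [g.tag == true]
44. n25.lim = "zm"  ["zm"]
45. n26.idx = 11  [terminal]
46. n27.idx = -5  [terminal]
47. n25.fin = 27  [h₁.idx + 32]
48. n25.env = -7  [len(A.lim) - 9]
49. n25.key = -6  [-6]
50. n20.val = 1  [A.fin * 3 - 80]
51. n17.fin = 18  [(if g.tag then h.idx else C.val) + 17]
52. n17.env = 11  [C.val * 2 + 9]
53. n17.key = 23  [C.val * -1 + 24]
54. n0.hot = 4  [A.env - 7]
55. n0.acc = "uwvv"  ["u" ++ S₁.acc]
56. n0.depth = 7  [S₁.hot - 6]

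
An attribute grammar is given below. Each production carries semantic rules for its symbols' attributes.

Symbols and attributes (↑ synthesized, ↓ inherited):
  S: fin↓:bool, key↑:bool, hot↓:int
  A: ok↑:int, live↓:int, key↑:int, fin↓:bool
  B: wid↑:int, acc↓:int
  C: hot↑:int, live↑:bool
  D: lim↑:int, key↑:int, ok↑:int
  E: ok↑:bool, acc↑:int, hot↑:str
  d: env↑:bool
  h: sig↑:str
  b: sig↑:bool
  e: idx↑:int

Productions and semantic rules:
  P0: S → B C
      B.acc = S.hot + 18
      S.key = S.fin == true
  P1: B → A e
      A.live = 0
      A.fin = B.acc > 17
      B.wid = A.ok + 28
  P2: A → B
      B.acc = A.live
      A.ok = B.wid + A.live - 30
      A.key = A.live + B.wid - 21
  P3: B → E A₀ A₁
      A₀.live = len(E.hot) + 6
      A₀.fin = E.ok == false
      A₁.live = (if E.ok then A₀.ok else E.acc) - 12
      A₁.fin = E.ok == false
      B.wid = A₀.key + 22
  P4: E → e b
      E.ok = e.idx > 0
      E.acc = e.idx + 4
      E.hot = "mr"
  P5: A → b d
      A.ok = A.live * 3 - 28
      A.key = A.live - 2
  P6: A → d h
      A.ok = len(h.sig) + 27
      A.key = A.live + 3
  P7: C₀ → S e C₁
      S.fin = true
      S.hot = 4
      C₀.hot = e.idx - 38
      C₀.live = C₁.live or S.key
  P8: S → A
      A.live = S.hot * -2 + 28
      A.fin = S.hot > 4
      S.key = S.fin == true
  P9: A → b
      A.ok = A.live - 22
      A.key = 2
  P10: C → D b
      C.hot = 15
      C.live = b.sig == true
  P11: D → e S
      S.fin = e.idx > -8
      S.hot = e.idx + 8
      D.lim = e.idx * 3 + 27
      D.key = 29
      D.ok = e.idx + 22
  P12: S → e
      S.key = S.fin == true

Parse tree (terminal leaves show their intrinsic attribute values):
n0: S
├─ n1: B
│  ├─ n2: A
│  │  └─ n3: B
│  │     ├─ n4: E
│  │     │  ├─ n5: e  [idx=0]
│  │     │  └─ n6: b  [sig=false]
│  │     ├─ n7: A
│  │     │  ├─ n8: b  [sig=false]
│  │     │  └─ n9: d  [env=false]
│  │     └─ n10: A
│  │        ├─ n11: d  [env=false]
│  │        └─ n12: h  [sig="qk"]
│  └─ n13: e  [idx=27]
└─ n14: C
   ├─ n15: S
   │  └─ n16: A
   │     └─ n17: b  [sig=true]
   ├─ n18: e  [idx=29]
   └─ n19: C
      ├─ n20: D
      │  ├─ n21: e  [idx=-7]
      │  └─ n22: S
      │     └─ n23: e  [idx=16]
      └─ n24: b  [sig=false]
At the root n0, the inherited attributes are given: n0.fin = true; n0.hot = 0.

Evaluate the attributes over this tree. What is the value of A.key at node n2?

7

1. n0.fin = true  [given at root]
2. n0.hot = 0  [given at root]
3. n1.acc = 18  [S.hot + 18]
4. n2.live = 0  [0]
5. n2.fin = true  [B.acc > 17]
6. n3.acc = 0  [A.live]
7. n5.idx = 0  [terminal]
8. n6.sig = false  [terminal]
9. n4.ok = false  [e.idx > 0]
10. n4.acc = 4  [e.idx + 4]
11. n4.hot = "mr"  ["mr"]
12. n7.live = 8  [len(E.hot) + 6]
13. n7.fin = true  [E.ok == false]
14. n8.sig = false  [terminal]
15. n9.env = false  [terminal]
16. n7.ok = -4  [A.live * 3 - 28]
17. n7.key = 6  [A.live - 2]
18. n10.live = -8  [(if E.ok then A₀.ok else E.acc) - 12]
19. n10.fin = true  [E.ok == false]
20. n11.env = false  [terminal]
21. n12.sig = "qk"  [terminal]
22. n10.ok = 29  [len(h.sig) + 27]
23. n10.key = -5  [A.live + 3]
24. n3.wid = 28  [A₀.key + 22]
25. n2.ok = -2  [B.wid + A.live - 30]
26. n2.key = 7  [A.live + B.wid - 21]
27. n13.idx = 27  [terminal]
28. n1.wid = 26  [A.ok + 28]
29. n15.fin = true  [true]
30. n15.hot = 4  [4]
31. n16.live = 20  [S.hot * -2 + 28]
32. n16.fin = false  [S.hot > 4]
33. n17.sig = true  [terminal]
34. n16.ok = -2  [A.live - 22]
35. n16.key = 2  [2]
36. n15.key = true  [S.fin == true]
37. n18.idx = 29  [terminal]
38. n21.idx = -7  [terminal]
39. n22.fin = true  [e.idx > -8]
40. n22.hot = 1  [e.idx + 8]
41. n23.idx = 16  [terminal]
42. n22.key = true  [S.fin == true]
43. n20.lim = 6  [e.idx * 3 + 27]
44. n20.key = 29  [29]
45. n20.ok = 15  [e.idx + 22]
46. n24.sig = false  [terminal]
47. n19.hot = 15  [15]
48. n19.live = false  [b.sig == true]
49. n14.hot = -9  [e.idx - 38]
50. n14.live = true  [C₁.live or S.key]
51. n0.key = true  [S.fin == true]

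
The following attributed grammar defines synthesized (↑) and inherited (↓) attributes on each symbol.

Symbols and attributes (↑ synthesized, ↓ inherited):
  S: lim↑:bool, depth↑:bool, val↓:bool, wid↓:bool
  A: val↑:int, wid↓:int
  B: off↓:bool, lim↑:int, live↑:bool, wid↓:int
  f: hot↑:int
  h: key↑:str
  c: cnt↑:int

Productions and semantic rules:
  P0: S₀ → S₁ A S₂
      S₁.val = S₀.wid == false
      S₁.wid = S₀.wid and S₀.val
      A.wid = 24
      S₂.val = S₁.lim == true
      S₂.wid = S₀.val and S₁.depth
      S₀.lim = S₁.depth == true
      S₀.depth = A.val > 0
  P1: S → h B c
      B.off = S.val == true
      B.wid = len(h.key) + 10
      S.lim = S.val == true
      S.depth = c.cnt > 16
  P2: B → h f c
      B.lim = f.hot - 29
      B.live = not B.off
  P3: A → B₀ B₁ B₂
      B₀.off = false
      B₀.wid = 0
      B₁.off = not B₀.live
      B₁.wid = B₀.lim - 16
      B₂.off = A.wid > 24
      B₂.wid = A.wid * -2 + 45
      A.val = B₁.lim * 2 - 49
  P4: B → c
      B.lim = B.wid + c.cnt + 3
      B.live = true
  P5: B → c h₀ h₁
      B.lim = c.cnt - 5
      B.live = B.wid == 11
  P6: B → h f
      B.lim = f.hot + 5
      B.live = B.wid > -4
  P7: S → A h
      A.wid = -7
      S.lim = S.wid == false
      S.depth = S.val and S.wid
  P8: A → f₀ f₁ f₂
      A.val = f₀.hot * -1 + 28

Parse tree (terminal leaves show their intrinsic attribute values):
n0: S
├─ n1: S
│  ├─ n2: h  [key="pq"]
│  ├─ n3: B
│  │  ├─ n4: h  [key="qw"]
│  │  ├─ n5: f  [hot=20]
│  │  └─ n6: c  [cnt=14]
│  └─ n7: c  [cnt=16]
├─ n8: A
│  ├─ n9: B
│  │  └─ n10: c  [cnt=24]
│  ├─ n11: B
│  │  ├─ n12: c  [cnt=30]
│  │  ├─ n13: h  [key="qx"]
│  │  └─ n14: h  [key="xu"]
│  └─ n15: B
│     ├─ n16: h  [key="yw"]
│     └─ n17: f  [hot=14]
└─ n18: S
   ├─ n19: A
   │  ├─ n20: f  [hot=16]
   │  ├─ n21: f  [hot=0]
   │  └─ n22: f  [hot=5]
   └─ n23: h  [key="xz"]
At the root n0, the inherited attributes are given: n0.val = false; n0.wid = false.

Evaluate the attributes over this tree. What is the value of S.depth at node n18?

false

1. n0.val = false  [given at root]
2. n0.wid = false  [given at root]
3. n1.val = true  [S₀.wid == false]
4. n1.wid = false  [S₀.wid and S₀.val]
5. n2.key = "pq"  [terminal]
6. n3.off = true  [S.val == true]
7. n3.wid = 12  [len(h.key) + 10]
8. n4.key = "qw"  [terminal]
9. n5.hot = 20  [terminal]
10. n6.cnt = 14  [terminal]
11. n3.lim = -9  [f.hot - 29]
12. n3.live = false  [not B.off]
13. n7.cnt = 16  [terminal]
14. n1.lim = true  [S.val == true]
15. n1.depth = false  [c.cnt > 16]
16. n8.wid = 24  [24]
17. n9.off = false  [false]
18. n9.wid = 0  [0]
19. n10.cnt = 24  [terminal]
20. n9.lim = 27  [B.wid + c.cnt + 3]
21. n9.live = true  [true]
22. n11.off = false  [not B₀.live]
23. n11.wid = 11  [B₀.lim - 16]
24. n12.cnt = 30  [terminal]
25. n13.key = "qx"  [terminal]
26. n14.key = "xu"  [terminal]
27. n11.lim = 25  [c.cnt - 5]
28. n11.live = true  [B.wid == 11]
29. n15.off = false  [A.wid > 24]
30. n15.wid = -3  [A.wid * -2 + 45]
31. n16.key = "yw"  [terminal]
32. n17.hot = 14  [terminal]
33. n15.lim = 19  [f.hot + 5]
34. n15.live = true  [B.wid > -4]
35. n8.val = 1  [B₁.lim * 2 - 49]
36. n18.val = true  [S₁.lim == true]
37. n18.wid = false  [S₀.val and S₁.depth]
38. n19.wid = -7  [-7]
39. n20.hot = 16  [terminal]
40. n21.hot = 0  [terminal]
41. n22.hot = 5  [terminal]
42. n19.val = 12  [f₀.hot * -1 + 28]
43. n23.key = "xz"  [terminal]
44. n18.lim = true  [S.wid == false]
45. n18.depth = false  [S.val and S.wid]
46. n0.lim = false  [S₁.depth == true]
47. n0.depth = true  [A.val > 0]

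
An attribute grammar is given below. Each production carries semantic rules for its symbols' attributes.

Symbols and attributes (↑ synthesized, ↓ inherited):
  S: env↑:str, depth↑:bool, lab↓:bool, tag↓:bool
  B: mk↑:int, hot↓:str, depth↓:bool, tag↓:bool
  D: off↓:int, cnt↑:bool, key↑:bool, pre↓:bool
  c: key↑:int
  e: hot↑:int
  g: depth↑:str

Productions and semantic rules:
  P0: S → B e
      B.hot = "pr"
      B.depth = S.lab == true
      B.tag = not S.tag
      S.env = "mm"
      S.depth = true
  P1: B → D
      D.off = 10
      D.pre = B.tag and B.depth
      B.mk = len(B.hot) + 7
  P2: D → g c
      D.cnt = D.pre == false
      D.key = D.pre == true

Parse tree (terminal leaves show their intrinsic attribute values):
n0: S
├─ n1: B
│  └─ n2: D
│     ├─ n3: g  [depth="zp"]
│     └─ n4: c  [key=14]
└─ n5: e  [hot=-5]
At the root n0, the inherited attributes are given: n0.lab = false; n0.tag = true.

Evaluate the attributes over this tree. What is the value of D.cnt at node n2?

true

1. n0.lab = false  [given at root]
2. n0.tag = true  [given at root]
3. n1.hot = "pr"  ["pr"]
4. n1.depth = false  [S.lab == true]
5. n1.tag = false  [not S.tag]
6. n2.off = 10  [10]
7. n2.pre = false  [B.tag and B.depth]
8. n3.depth = "zp"  [terminal]
9. n4.key = 14  [terminal]
10. n2.cnt = true  [D.pre == false]
11. n2.key = false  [D.pre == true]
12. n1.mk = 9  [len(B.hot) + 7]
13. n5.hot = -5  [terminal]
14. n0.env = "mm"  ["mm"]
15. n0.depth = true  [true]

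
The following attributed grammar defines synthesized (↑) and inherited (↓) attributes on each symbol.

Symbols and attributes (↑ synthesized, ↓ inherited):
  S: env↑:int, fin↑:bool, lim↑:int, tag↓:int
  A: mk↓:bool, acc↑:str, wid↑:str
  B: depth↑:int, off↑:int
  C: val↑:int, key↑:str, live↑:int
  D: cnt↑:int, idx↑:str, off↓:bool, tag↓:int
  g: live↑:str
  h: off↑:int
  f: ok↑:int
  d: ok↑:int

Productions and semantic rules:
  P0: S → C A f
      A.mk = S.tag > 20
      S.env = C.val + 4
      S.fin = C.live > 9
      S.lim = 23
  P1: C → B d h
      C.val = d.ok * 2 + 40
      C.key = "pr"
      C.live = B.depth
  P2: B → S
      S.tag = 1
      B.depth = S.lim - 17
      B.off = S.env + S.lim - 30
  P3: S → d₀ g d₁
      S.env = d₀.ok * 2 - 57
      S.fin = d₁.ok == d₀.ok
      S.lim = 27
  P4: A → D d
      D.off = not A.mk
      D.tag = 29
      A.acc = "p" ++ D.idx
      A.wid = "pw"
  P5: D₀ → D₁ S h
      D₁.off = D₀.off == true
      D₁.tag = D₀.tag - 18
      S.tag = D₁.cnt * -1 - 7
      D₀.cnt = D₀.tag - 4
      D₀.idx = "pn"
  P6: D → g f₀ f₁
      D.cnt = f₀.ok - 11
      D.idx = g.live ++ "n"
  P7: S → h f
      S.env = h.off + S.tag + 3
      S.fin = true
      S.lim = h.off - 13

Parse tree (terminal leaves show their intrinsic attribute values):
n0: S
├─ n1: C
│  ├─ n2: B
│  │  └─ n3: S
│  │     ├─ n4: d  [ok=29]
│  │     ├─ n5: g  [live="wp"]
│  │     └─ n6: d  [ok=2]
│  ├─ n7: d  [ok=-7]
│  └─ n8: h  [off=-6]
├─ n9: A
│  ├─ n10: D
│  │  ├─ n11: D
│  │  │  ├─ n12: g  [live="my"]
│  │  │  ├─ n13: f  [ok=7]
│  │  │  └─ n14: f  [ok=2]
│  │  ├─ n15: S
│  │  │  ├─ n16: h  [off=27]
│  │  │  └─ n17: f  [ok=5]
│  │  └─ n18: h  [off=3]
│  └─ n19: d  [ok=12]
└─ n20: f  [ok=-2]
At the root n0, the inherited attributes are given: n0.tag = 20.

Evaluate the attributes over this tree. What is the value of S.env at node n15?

1. n0.tag = 20  [given at root]
2. n3.tag = 1  [1]
3. n4.ok = 29  [terminal]
4. n5.live = "wp"  [terminal]
5. n6.ok = 2  [terminal]
6. n3.env = 1  [d₀.ok * 2 - 57]
7. n3.fin = false  [d₁.ok == d₀.ok]
8. n3.lim = 27  [27]
9. n2.depth = 10  [S.lim - 17]
10. n2.off = -2  [S.env + S.lim - 30]
11. n7.ok = -7  [terminal]
12. n8.off = -6  [terminal]
13. n1.val = 26  [d.ok * 2 + 40]
14. n1.key = "pr"  ["pr"]
15. n1.live = 10  [B.depth]
16. n9.mk = false  [S.tag > 20]
17. n10.off = true  [not A.mk]
18. n10.tag = 29  [29]
19. n11.off = true  [D₀.off == true]
20. n11.tag = 11  [D₀.tag - 18]
21. n12.live = "my"  [terminal]
22. n13.ok = 7  [terminal]
23. n14.ok = 2  [terminal]
24. n11.cnt = -4  [f₀.ok - 11]
25. n11.idx = "myn"  [g.live ++ "n"]
26. n15.tag = -3  [D₁.cnt * -1 - 7]
27. n16.off = 27  [terminal]
28. n17.ok = 5  [terminal]
29. n15.env = 27  [h.off + S.tag + 3]
30. n15.fin = true  [true]
31. n15.lim = 14  [h.off - 13]
32. n18.off = 3  [terminal]
33. n10.cnt = 25  [D₀.tag - 4]
34. n10.idx = "pn"  ["pn"]
35. n19.ok = 12  [terminal]
36. n9.acc = "ppn"  ["p" ++ D.idx]
37. n9.wid = "pw"  ["pw"]
38. n20.ok = -2  [terminal]
39. n0.env = 30  [C.val + 4]
40. n0.fin = true  [C.live > 9]
41. n0.lim = 23  [23]

27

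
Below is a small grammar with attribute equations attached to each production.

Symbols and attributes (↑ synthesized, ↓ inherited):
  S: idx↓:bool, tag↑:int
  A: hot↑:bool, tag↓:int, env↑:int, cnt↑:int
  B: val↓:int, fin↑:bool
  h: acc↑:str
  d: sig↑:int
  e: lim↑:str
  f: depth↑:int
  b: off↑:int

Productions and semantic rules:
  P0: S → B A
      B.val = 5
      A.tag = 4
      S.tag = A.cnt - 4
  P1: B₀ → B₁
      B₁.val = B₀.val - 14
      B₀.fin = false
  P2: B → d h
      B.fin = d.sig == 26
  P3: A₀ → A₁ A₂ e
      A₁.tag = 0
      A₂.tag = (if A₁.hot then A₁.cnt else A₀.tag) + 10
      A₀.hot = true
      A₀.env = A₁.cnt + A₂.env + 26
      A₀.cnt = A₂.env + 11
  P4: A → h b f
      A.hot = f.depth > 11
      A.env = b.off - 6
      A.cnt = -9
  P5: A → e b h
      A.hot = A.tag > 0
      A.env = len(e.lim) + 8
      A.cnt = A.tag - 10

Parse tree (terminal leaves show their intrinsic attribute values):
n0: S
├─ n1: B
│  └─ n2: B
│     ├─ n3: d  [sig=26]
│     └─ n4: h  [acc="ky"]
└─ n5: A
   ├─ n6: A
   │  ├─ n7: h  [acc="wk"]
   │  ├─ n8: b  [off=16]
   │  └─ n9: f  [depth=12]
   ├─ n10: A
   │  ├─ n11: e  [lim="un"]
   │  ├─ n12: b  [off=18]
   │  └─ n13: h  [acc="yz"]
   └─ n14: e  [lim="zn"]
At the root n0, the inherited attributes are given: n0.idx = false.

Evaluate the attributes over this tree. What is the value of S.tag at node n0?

1. n0.idx = false  [given at root]
2. n1.val = 5  [5]
3. n2.val = -9  [B₀.val - 14]
4. n3.sig = 26  [terminal]
5. n4.acc = "ky"  [terminal]
6. n2.fin = true  [d.sig == 26]
7. n1.fin = false  [false]
8. n5.tag = 4  [4]
9. n6.tag = 0  [0]
10. n7.acc = "wk"  [terminal]
11. n8.off = 16  [terminal]
12. n9.depth = 12  [terminal]
13. n6.hot = true  [f.depth > 11]
14. n6.env = 10  [b.off - 6]
15. n6.cnt = -9  [-9]
16. n10.tag = 1  [(if A₁.hot then A₁.cnt else A₀.tag) + 10]
17. n11.lim = "un"  [terminal]
18. n12.off = 18  [terminal]
19. n13.acc = "yz"  [terminal]
20. n10.hot = true  [A.tag > 0]
21. n10.env = 10  [len(e.lim) + 8]
22. n10.cnt = -9  [A.tag - 10]
23. n14.lim = "zn"  [terminal]
24. n5.hot = true  [true]
25. n5.env = 27  [A₁.cnt + A₂.env + 26]
26. n5.cnt = 21  [A₂.env + 11]
27. n0.tag = 17  [A.cnt - 4]

17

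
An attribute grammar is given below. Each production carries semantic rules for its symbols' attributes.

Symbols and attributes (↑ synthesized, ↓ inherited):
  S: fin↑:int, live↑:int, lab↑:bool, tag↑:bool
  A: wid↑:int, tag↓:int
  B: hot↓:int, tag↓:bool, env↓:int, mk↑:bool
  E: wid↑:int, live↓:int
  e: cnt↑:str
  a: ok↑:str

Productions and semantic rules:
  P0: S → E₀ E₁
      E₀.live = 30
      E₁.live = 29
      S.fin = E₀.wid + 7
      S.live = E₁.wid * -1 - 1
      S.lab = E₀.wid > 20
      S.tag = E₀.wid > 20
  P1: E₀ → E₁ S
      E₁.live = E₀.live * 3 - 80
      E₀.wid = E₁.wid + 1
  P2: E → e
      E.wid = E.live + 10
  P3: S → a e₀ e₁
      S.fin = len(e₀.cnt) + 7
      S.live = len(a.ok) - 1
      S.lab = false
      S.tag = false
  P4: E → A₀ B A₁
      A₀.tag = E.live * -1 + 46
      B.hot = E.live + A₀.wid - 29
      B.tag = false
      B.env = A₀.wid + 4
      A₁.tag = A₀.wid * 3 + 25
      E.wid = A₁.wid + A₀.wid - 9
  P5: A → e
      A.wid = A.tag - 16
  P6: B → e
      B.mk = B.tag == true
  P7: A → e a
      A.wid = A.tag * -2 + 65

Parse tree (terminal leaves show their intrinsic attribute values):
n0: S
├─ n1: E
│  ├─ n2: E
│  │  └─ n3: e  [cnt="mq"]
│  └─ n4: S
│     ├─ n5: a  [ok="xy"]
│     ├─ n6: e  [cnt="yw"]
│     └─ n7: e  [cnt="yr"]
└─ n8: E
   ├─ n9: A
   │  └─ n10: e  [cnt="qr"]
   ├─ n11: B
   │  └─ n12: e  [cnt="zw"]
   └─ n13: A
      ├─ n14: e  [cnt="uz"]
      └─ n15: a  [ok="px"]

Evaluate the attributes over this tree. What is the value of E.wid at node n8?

1

1. n1.live = 30  [30]
2. n2.live = 10  [E₀.live * 3 - 80]
3. n3.cnt = "mq"  [terminal]
4. n2.wid = 20  [E.live + 10]
5. n5.ok = "xy"  [terminal]
6. n6.cnt = "yw"  [terminal]
7. n7.cnt = "yr"  [terminal]
8. n4.fin = 9  [len(e₀.cnt) + 7]
9. n4.live = 1  [len(a.ok) - 1]
10. n4.lab = false  [false]
11. n4.tag = false  [false]
12. n1.wid = 21  [E₁.wid + 1]
13. n8.live = 29  [29]
14. n9.tag = 17  [E.live * -1 + 46]
15. n10.cnt = "qr"  [terminal]
16. n9.wid = 1  [A.tag - 16]
17. n11.hot = 1  [E.live + A₀.wid - 29]
18. n11.tag = false  [false]
19. n11.env = 5  [A₀.wid + 4]
20. n12.cnt = "zw"  [terminal]
21. n11.mk = false  [B.tag == true]
22. n13.tag = 28  [A₀.wid * 3 + 25]
23. n14.cnt = "uz"  [terminal]
24. n15.ok = "px"  [terminal]
25. n13.wid = 9  [A.tag * -2 + 65]
26. n8.wid = 1  [A₁.wid + A₀.wid - 9]
27. n0.fin = 28  [E₀.wid + 7]
28. n0.live = -2  [E₁.wid * -1 - 1]
29. n0.lab = true  [E₀.wid > 20]
30. n0.tag = true  [E₀.wid > 20]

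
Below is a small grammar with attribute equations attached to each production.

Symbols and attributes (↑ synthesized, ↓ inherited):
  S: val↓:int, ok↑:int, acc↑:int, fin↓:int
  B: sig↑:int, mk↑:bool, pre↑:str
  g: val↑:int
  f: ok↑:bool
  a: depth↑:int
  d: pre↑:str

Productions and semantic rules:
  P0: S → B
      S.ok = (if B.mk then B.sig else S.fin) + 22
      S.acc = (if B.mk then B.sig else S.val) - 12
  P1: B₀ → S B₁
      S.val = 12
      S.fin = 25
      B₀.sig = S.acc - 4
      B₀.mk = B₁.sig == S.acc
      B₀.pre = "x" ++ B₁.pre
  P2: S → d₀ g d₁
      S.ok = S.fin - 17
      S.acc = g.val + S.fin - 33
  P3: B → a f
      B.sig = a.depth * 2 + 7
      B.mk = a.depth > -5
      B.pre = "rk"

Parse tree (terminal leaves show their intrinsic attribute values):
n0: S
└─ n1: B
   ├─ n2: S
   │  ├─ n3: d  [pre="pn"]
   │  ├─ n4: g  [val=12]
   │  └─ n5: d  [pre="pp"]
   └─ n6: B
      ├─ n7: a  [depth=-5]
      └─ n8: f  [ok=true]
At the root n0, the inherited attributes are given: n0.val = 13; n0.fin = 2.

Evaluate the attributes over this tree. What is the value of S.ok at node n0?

24

1. n0.val = 13  [given at root]
2. n0.fin = 2  [given at root]
3. n2.val = 12  [12]
4. n2.fin = 25  [25]
5. n3.pre = "pn"  [terminal]
6. n4.val = 12  [terminal]
7. n5.pre = "pp"  [terminal]
8. n2.ok = 8  [S.fin - 17]
9. n2.acc = 4  [g.val + S.fin - 33]
10. n7.depth = -5  [terminal]
11. n8.ok = true  [terminal]
12. n6.sig = -3  [a.depth * 2 + 7]
13. n6.mk = false  [a.depth > -5]
14. n6.pre = "rk"  ["rk"]
15. n1.sig = 0  [S.acc - 4]
16. n1.mk = false  [B₁.sig == S.acc]
17. n1.pre = "xrk"  ["x" ++ B₁.pre]
18. n0.ok = 24  [(if B.mk then B.sig else S.fin) + 22]
19. n0.acc = 1  [(if B.mk then B.sig else S.val) - 12]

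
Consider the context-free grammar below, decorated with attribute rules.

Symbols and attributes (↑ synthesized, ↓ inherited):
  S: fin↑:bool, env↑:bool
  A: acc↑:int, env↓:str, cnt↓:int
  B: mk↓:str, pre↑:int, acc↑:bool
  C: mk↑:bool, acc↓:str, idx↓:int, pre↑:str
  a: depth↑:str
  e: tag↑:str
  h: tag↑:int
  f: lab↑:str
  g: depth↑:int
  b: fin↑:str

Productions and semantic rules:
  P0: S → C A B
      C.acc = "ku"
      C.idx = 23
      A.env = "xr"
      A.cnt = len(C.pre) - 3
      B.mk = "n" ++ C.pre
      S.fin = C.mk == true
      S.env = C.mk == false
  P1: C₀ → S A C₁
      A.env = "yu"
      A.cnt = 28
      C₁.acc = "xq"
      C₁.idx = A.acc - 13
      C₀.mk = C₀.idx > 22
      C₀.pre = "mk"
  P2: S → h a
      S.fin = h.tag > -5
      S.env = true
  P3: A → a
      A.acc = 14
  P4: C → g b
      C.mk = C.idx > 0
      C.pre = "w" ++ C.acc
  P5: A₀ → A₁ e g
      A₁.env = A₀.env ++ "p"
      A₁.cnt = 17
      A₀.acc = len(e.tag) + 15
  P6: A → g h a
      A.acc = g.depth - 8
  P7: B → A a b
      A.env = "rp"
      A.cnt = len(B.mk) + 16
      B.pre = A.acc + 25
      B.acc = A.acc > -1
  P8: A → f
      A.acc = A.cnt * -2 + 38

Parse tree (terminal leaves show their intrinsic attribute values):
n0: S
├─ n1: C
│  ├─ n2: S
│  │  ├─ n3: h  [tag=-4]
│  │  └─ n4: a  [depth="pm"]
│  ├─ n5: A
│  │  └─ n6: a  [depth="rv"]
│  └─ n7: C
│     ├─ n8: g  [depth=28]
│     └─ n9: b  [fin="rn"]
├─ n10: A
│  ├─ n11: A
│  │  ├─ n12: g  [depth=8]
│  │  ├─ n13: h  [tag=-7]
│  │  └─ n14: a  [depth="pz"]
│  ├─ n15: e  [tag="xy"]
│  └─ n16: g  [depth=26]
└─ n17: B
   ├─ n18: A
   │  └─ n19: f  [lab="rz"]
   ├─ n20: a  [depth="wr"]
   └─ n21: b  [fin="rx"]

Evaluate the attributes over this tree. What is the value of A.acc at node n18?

0

1. n1.acc = "ku"  ["ku"]
2. n1.idx = 23  [23]
3. n3.tag = -4  [terminal]
4. n4.depth = "pm"  [terminal]
5. n2.fin = true  [h.tag > -5]
6. n2.env = true  [true]
7. n5.env = "yu"  ["yu"]
8. n5.cnt = 28  [28]
9. n6.depth = "rv"  [terminal]
10. n5.acc = 14  [14]
11. n7.acc = "xq"  ["xq"]
12. n7.idx = 1  [A.acc - 13]
13. n8.depth = 28  [terminal]
14. n9.fin = "rn"  [terminal]
15. n7.mk = true  [C.idx > 0]
16. n7.pre = "wxq"  ["w" ++ C.acc]
17. n1.mk = true  [C₀.idx > 22]
18. n1.pre = "mk"  ["mk"]
19. n10.env = "xr"  ["xr"]
20. n10.cnt = -1  [len(C.pre) - 3]
21. n11.env = "xrp"  [A₀.env ++ "p"]
22. n11.cnt = 17  [17]
23. n12.depth = 8  [terminal]
24. n13.tag = -7  [terminal]
25. n14.depth = "pz"  [terminal]
26. n11.acc = 0  [g.depth - 8]
27. n15.tag = "xy"  [terminal]
28. n16.depth = 26  [terminal]
29. n10.acc = 17  [len(e.tag) + 15]
30. n17.mk = "nmk"  ["n" ++ C.pre]
31. n18.env = "rp"  ["rp"]
32. n18.cnt = 19  [len(B.mk) + 16]
33. n19.lab = "rz"  [terminal]
34. n18.acc = 0  [A.cnt * -2 + 38]
35. n20.depth = "wr"  [terminal]
36. n21.fin = "rx"  [terminal]
37. n17.pre = 25  [A.acc + 25]
38. n17.acc = true  [A.acc > -1]
39. n0.fin = true  [C.mk == true]
40. n0.env = false  [C.mk == false]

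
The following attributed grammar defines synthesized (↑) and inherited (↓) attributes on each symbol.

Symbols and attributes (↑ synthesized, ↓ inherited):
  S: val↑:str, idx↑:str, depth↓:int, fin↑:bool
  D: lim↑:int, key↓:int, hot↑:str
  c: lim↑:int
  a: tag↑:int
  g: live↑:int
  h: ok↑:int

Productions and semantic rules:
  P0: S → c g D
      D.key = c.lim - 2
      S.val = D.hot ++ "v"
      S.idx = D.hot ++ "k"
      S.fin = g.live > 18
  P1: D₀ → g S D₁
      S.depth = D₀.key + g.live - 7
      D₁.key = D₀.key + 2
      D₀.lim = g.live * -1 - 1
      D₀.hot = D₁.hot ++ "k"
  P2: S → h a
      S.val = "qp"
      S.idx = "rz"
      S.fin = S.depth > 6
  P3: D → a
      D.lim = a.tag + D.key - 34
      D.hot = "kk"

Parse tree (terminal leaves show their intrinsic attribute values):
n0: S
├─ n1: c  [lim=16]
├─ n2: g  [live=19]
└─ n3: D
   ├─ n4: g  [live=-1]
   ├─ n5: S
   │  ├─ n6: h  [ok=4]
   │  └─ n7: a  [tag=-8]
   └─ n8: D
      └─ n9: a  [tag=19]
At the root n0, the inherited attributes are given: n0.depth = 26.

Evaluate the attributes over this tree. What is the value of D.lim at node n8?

1. n0.depth = 26  [given at root]
2. n1.lim = 16  [terminal]
3. n2.live = 19  [terminal]
4. n3.key = 14  [c.lim - 2]
5. n4.live = -1  [terminal]
6. n5.depth = 6  [D₀.key + g.live - 7]
7. n6.ok = 4  [terminal]
8. n7.tag = -8  [terminal]
9. n5.val = "qp"  ["qp"]
10. n5.idx = "rz"  ["rz"]
11. n5.fin = false  [S.depth > 6]
12. n8.key = 16  [D₀.key + 2]
13. n9.tag = 19  [terminal]
14. n8.lim = 1  [a.tag + D.key - 34]
15. n8.hot = "kk"  ["kk"]
16. n3.lim = 0  [g.live * -1 - 1]
17. n3.hot = "kkk"  [D₁.hot ++ "k"]
18. n0.val = "kkkv"  [D.hot ++ "v"]
19. n0.idx = "kkkk"  [D.hot ++ "k"]
20. n0.fin = true  [g.live > 18]

1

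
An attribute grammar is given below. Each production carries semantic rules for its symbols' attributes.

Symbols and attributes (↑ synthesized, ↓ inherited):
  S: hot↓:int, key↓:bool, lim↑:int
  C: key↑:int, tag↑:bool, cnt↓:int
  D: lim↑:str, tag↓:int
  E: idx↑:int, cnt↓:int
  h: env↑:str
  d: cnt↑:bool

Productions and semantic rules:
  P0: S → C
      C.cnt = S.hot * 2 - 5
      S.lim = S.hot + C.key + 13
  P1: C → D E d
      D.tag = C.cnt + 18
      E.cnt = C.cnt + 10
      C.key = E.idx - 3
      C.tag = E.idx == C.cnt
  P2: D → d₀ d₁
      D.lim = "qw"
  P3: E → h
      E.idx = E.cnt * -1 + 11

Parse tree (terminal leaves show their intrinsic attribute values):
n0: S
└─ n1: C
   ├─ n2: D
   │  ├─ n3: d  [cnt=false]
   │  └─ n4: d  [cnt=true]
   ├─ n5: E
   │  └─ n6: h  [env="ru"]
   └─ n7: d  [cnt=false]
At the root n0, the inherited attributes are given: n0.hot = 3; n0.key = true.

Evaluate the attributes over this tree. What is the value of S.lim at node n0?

1. n0.hot = 3  [given at root]
2. n0.key = true  [given at root]
3. n1.cnt = 1  [S.hot * 2 - 5]
4. n2.tag = 19  [C.cnt + 18]
5. n3.cnt = false  [terminal]
6. n4.cnt = true  [terminal]
7. n2.lim = "qw"  ["qw"]
8. n5.cnt = 11  [C.cnt + 10]
9. n6.env = "ru"  [terminal]
10. n5.idx = 0  [E.cnt * -1 + 11]
11. n7.cnt = false  [terminal]
12. n1.key = -3  [E.idx - 3]
13. n1.tag = false  [E.idx == C.cnt]
14. n0.lim = 13  [S.hot + C.key + 13]

13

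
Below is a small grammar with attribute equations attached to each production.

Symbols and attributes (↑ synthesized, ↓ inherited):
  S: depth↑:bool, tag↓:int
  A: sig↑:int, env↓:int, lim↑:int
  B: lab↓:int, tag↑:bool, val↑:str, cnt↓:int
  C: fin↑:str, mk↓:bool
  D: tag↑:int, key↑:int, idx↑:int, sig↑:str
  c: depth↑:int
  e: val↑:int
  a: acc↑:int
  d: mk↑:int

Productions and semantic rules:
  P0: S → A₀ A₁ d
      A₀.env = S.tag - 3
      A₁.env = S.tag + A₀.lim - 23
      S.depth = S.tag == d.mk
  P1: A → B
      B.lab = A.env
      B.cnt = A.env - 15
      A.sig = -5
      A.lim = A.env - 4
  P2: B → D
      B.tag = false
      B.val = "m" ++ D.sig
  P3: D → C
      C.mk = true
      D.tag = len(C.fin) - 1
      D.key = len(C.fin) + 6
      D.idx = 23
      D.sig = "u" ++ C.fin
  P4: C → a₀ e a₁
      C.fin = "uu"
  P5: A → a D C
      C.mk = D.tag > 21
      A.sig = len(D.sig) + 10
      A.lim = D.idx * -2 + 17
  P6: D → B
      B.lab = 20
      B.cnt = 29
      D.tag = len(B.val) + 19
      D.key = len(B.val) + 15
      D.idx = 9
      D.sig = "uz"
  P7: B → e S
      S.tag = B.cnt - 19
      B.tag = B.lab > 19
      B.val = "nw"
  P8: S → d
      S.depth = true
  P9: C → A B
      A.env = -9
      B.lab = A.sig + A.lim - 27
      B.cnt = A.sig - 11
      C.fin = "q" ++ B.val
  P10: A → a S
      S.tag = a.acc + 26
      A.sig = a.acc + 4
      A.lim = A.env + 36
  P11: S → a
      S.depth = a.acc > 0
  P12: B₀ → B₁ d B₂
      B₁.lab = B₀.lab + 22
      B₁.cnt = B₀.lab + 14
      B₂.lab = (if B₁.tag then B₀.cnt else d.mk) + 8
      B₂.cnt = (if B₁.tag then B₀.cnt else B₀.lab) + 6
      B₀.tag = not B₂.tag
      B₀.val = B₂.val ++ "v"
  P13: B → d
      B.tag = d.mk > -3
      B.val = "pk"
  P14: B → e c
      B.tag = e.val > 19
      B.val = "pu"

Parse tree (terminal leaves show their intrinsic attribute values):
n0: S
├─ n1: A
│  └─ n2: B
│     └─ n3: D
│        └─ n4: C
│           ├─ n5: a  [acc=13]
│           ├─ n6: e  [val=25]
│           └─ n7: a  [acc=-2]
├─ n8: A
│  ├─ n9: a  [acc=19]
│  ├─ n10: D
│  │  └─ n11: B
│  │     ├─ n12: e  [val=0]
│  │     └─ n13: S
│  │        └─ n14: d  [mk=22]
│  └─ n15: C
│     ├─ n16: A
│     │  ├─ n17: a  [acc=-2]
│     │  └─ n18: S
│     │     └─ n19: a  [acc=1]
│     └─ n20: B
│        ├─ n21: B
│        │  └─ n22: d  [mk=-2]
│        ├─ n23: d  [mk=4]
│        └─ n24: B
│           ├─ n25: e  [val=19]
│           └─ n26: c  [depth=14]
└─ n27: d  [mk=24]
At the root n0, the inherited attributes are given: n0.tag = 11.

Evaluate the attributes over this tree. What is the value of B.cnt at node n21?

16

1. n0.tag = 11  [given at root]
2. n1.env = 8  [S.tag - 3]
3. n2.lab = 8  [A.env]
4. n2.cnt = -7  [A.env - 15]
5. n4.mk = true  [true]
6. n5.acc = 13  [terminal]
7. n6.val = 25  [terminal]
8. n7.acc = -2  [terminal]
9. n4.fin = "uu"  ["uu"]
10. n3.tag = 1  [len(C.fin) - 1]
11. n3.key = 8  [len(C.fin) + 6]
12. n3.idx = 23  [23]
13. n3.sig = "uuu"  ["u" ++ C.fin]
14. n2.tag = false  [false]
15. n2.val = "muuu"  ["m" ++ D.sig]
16. n1.sig = -5  [-5]
17. n1.lim = 4  [A.env - 4]
18. n8.env = -8  [S.tag + A₀.lim - 23]
19. n9.acc = 19  [terminal]
20. n11.lab = 20  [20]
21. n11.cnt = 29  [29]
22. n12.val = 0  [terminal]
23. n13.tag = 10  [B.cnt - 19]
24. n14.mk = 22  [terminal]
25. n13.depth = true  [true]
26. n11.tag = true  [B.lab > 19]
27. n11.val = "nw"  ["nw"]
28. n10.tag = 21  [len(B.val) + 19]
29. n10.key = 17  [len(B.val) + 15]
30. n10.idx = 9  [9]
31. n10.sig = "uz"  ["uz"]
32. n15.mk = false  [D.tag > 21]
33. n16.env = -9  [-9]
34. n17.acc = -2  [terminal]
35. n18.tag = 24  [a.acc + 26]
36. n19.acc = 1  [terminal]
37. n18.depth = true  [a.acc > 0]
38. n16.sig = 2  [a.acc + 4]
39. n16.lim = 27  [A.env + 36]
40. n20.lab = 2  [A.sig + A.lim - 27]
41. n20.cnt = -9  [A.sig - 11]
42. n21.lab = 24  [B₀.lab + 22]
43. n21.cnt = 16  [B₀.lab + 14]
44. n22.mk = -2  [terminal]
45. n21.tag = true  [d.mk > -3]
46. n21.val = "pk"  ["pk"]
47. n23.mk = 4  [terminal]
48. n24.lab = -1  [(if B₁.tag then B₀.cnt else d.mk) + 8]
49. n24.cnt = -3  [(if B₁.tag then B₀.cnt else B₀.lab) + 6]
50. n25.val = 19  [terminal]
51. n26.depth = 14  [terminal]
52. n24.tag = false  [e.val > 19]
53. n24.val = "pu"  ["pu"]
54. n20.tag = true  [not B₂.tag]
55. n20.val = "puv"  [B₂.val ++ "v"]
56. n15.fin = "qpuv"  ["q" ++ B.val]
57. n8.sig = 12  [len(D.sig) + 10]
58. n8.lim = -1  [D.idx * -2 + 17]
59. n27.mk = 24  [terminal]
60. n0.depth = false  [S.tag == d.mk]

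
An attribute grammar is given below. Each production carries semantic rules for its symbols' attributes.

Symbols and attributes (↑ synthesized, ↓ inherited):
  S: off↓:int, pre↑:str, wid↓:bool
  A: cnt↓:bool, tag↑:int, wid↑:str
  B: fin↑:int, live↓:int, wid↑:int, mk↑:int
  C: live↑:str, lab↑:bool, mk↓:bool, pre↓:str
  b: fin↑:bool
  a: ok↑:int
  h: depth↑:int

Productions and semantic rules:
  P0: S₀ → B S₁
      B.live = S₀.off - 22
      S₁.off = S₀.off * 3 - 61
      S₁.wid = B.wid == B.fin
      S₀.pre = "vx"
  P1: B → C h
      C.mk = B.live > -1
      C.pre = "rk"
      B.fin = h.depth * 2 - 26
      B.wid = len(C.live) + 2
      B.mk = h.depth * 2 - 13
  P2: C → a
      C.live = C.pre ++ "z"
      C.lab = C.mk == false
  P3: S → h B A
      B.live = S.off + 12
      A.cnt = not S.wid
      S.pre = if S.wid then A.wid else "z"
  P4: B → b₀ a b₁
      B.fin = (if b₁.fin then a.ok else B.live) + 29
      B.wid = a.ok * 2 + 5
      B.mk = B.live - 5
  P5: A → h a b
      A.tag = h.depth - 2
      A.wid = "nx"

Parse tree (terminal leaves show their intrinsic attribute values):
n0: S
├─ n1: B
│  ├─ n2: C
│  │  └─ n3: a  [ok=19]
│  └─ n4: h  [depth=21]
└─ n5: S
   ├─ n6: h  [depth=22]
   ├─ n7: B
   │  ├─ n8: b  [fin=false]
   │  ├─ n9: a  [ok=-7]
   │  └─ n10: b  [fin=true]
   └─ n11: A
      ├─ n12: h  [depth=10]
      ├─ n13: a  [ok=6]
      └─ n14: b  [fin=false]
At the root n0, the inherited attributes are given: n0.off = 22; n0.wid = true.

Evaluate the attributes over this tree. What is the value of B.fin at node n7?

22

1. n0.off = 22  [given at root]
2. n0.wid = true  [given at root]
3. n1.live = 0  [S₀.off - 22]
4. n2.mk = true  [B.live > -1]
5. n2.pre = "rk"  ["rk"]
6. n3.ok = 19  [terminal]
7. n2.live = "rkz"  [C.pre ++ "z"]
8. n2.lab = false  [C.mk == false]
9. n4.depth = 21  [terminal]
10. n1.fin = 16  [h.depth * 2 - 26]
11. n1.wid = 5  [len(C.live) + 2]
12. n1.mk = 29  [h.depth * 2 - 13]
13. n5.off = 5  [S₀.off * 3 - 61]
14. n5.wid = false  [B.wid == B.fin]
15. n6.depth = 22  [terminal]
16. n7.live = 17  [S.off + 12]
17. n8.fin = false  [terminal]
18. n9.ok = -7  [terminal]
19. n10.fin = true  [terminal]
20. n7.fin = 22  [(if b₁.fin then a.ok else B.live) + 29]
21. n7.wid = -9  [a.ok * 2 + 5]
22. n7.mk = 12  [B.live - 5]
23. n11.cnt = true  [not S.wid]
24. n12.depth = 10  [terminal]
25. n13.ok = 6  [terminal]
26. n14.fin = false  [terminal]
27. n11.tag = 8  [h.depth - 2]
28. n11.wid = "nx"  ["nx"]
29. n5.pre = "z"  [if S.wid then A.wid else "z"]
30. n0.pre = "vx"  ["vx"]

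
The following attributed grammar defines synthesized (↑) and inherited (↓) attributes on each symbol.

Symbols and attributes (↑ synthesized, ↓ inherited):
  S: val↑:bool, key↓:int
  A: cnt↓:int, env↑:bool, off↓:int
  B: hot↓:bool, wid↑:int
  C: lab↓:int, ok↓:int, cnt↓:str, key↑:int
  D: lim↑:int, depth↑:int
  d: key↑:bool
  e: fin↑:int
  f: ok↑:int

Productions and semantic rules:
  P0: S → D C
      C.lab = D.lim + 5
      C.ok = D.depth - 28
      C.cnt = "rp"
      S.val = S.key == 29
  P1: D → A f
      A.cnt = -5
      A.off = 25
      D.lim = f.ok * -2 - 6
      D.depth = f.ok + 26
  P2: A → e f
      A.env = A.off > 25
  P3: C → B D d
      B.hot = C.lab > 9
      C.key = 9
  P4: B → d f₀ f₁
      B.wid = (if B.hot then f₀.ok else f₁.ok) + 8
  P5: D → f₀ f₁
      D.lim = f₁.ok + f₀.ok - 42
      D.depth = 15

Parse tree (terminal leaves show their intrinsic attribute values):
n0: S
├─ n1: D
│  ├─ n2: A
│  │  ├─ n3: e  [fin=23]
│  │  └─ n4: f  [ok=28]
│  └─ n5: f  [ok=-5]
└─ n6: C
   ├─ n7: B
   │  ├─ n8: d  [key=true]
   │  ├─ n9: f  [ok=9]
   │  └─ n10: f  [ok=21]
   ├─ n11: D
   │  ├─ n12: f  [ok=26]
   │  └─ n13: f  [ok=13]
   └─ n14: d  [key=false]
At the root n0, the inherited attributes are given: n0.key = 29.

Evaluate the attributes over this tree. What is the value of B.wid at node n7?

29

1. n0.key = 29  [given at root]
2. n2.cnt = -5  [-5]
3. n2.off = 25  [25]
4. n3.fin = 23  [terminal]
5. n4.ok = 28  [terminal]
6. n2.env = false  [A.off > 25]
7. n5.ok = -5  [terminal]
8. n1.lim = 4  [f.ok * -2 - 6]
9. n1.depth = 21  [f.ok + 26]
10. n6.lab = 9  [D.lim + 5]
11. n6.ok = -7  [D.depth - 28]
12. n6.cnt = "rp"  ["rp"]
13. n7.hot = false  [C.lab > 9]
14. n8.key = true  [terminal]
15. n9.ok = 9  [terminal]
16. n10.ok = 21  [terminal]
17. n7.wid = 29  [(if B.hot then f₀.ok else f₁.ok) + 8]
18. n12.ok = 26  [terminal]
19. n13.ok = 13  [terminal]
20. n11.lim = -3  [f₁.ok + f₀.ok - 42]
21. n11.depth = 15  [15]
22. n14.key = false  [terminal]
23. n6.key = 9  [9]
24. n0.val = true  [S.key == 29]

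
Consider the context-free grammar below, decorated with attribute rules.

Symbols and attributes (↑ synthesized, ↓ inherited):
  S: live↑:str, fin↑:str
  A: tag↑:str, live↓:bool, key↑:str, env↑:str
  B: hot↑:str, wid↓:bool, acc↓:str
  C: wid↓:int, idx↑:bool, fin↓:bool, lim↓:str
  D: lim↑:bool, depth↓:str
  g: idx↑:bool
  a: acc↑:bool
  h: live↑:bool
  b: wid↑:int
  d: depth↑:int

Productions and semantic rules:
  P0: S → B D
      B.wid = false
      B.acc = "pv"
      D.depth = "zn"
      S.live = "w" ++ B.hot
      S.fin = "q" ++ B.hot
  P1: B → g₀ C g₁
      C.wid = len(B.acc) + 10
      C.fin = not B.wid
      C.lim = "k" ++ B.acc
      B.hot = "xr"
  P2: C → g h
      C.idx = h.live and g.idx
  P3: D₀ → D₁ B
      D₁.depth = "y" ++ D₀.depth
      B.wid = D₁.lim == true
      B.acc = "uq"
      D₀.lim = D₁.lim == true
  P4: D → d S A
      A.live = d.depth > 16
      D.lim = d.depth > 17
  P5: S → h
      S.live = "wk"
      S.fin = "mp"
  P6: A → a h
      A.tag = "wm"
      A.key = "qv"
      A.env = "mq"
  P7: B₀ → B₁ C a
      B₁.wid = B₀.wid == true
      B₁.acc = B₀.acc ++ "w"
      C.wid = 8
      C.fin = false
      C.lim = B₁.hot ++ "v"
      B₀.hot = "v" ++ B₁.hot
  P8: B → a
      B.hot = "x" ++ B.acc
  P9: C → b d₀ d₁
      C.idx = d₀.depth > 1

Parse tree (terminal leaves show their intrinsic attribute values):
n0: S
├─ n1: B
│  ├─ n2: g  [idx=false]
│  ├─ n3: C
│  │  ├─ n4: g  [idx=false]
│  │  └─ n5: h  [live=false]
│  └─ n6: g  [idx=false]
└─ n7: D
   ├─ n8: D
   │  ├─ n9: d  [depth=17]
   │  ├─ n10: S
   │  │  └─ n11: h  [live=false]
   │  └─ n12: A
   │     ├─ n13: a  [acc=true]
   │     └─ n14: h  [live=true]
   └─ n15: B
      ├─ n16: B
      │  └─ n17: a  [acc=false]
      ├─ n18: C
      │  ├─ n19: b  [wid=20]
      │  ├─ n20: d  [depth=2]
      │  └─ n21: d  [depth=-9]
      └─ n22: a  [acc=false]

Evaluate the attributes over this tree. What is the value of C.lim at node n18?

"xuqwv"

1. n1.wid = false  [false]
2. n1.acc = "pv"  ["pv"]
3. n2.idx = false  [terminal]
4. n3.wid = 12  [len(B.acc) + 10]
5. n3.fin = true  [not B.wid]
6. n3.lim = "kpv"  ["k" ++ B.acc]
7. n4.idx = false  [terminal]
8. n5.live = false  [terminal]
9. n3.idx = false  [h.live and g.idx]
10. n6.idx = false  [terminal]
11. n1.hot = "xr"  ["xr"]
12. n7.depth = "zn"  ["zn"]
13. n8.depth = "yzn"  ["y" ++ D₀.depth]
14. n9.depth = 17  [terminal]
15. n11.live = false  [terminal]
16. n10.live = "wk"  ["wk"]
17. n10.fin = "mp"  ["mp"]
18. n12.live = true  [d.depth > 16]
19. n13.acc = true  [terminal]
20. n14.live = true  [terminal]
21. n12.tag = "wm"  ["wm"]
22. n12.key = "qv"  ["qv"]
23. n12.env = "mq"  ["mq"]
24. n8.lim = false  [d.depth > 17]
25. n15.wid = false  [D₁.lim == true]
26. n15.acc = "uq"  ["uq"]
27. n16.wid = false  [B₀.wid == true]
28. n16.acc = "uqw"  [B₀.acc ++ "w"]
29. n17.acc = false  [terminal]
30. n16.hot = "xuqw"  ["x" ++ B.acc]
31. n18.wid = 8  [8]
32. n18.fin = false  [false]
33. n18.lim = "xuqwv"  [B₁.hot ++ "v"]
34. n19.wid = 20  [terminal]
35. n20.depth = 2  [terminal]
36. n21.depth = -9  [terminal]
37. n18.idx = true  [d₀.depth > 1]
38. n22.acc = false  [terminal]
39. n15.hot = "vxuqw"  ["v" ++ B₁.hot]
40. n7.lim = false  [D₁.lim == true]
41. n0.live = "wxr"  ["w" ++ B.hot]
42. n0.fin = "qxr"  ["q" ++ B.hot]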